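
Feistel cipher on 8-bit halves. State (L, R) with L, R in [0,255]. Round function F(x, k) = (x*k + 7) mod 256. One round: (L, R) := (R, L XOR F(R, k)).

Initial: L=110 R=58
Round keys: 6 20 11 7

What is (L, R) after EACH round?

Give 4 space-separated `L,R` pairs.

Answer: 58,13 13,49 49,47 47,97

Derivation:
Round 1 (k=6): L=58 R=13
Round 2 (k=20): L=13 R=49
Round 3 (k=11): L=49 R=47
Round 4 (k=7): L=47 R=97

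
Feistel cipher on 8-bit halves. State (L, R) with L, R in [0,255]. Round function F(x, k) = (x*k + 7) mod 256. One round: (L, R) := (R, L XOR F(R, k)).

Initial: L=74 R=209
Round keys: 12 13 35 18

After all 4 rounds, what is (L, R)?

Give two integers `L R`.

Round 1 (k=12): L=209 R=153
Round 2 (k=13): L=153 R=29
Round 3 (k=35): L=29 R=103
Round 4 (k=18): L=103 R=88

Answer: 103 88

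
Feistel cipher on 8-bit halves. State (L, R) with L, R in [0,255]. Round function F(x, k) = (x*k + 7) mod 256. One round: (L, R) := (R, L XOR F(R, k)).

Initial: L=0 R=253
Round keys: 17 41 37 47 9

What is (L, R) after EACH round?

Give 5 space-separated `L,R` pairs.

Answer: 253,212 212,6 6,49 49,0 0,54

Derivation:
Round 1 (k=17): L=253 R=212
Round 2 (k=41): L=212 R=6
Round 3 (k=37): L=6 R=49
Round 4 (k=47): L=49 R=0
Round 5 (k=9): L=0 R=54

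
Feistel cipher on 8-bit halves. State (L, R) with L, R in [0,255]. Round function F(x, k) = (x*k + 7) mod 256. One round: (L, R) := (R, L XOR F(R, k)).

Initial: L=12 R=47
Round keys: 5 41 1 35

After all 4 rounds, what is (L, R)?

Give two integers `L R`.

Round 1 (k=5): L=47 R=254
Round 2 (k=41): L=254 R=154
Round 3 (k=1): L=154 R=95
Round 4 (k=35): L=95 R=158

Answer: 95 158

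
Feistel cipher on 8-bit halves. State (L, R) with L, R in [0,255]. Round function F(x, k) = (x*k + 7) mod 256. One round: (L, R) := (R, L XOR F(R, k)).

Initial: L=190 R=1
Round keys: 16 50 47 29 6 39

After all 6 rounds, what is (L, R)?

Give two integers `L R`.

Answer: 3 49

Derivation:
Round 1 (k=16): L=1 R=169
Round 2 (k=50): L=169 R=8
Round 3 (k=47): L=8 R=214
Round 4 (k=29): L=214 R=77
Round 5 (k=6): L=77 R=3
Round 6 (k=39): L=3 R=49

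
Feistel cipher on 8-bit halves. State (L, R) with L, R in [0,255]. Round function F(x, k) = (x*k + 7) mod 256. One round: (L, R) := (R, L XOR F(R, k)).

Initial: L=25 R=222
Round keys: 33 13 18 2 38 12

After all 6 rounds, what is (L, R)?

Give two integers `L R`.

Answer: 194 243

Derivation:
Round 1 (k=33): L=222 R=188
Round 2 (k=13): L=188 R=77
Round 3 (k=18): L=77 R=205
Round 4 (k=2): L=205 R=236
Round 5 (k=38): L=236 R=194
Round 6 (k=12): L=194 R=243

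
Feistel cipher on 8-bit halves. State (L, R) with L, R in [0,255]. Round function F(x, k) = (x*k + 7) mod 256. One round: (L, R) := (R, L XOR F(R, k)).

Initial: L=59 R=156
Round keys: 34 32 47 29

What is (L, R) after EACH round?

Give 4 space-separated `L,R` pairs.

Answer: 156,132 132,27 27,120 120,132

Derivation:
Round 1 (k=34): L=156 R=132
Round 2 (k=32): L=132 R=27
Round 3 (k=47): L=27 R=120
Round 4 (k=29): L=120 R=132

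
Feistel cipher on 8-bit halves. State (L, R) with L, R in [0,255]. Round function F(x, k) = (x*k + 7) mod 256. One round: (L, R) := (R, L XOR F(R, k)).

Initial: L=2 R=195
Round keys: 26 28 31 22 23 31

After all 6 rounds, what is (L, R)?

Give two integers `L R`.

Answer: 88 16

Derivation:
Round 1 (k=26): L=195 R=215
Round 2 (k=28): L=215 R=72
Round 3 (k=31): L=72 R=104
Round 4 (k=22): L=104 R=191
Round 5 (k=23): L=191 R=88
Round 6 (k=31): L=88 R=16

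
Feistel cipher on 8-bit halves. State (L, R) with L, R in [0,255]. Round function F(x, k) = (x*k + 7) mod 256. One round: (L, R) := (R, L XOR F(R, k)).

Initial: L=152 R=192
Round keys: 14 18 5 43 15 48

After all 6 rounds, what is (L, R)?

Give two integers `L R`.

Answer: 145 14

Derivation:
Round 1 (k=14): L=192 R=31
Round 2 (k=18): L=31 R=245
Round 3 (k=5): L=245 R=207
Round 4 (k=43): L=207 R=57
Round 5 (k=15): L=57 R=145
Round 6 (k=48): L=145 R=14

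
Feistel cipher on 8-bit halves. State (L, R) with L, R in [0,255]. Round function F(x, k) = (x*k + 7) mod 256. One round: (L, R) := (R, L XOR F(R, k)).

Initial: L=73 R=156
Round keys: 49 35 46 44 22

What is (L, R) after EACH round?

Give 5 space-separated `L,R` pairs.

Answer: 156,170 170,217 217,175 175,194 194,28

Derivation:
Round 1 (k=49): L=156 R=170
Round 2 (k=35): L=170 R=217
Round 3 (k=46): L=217 R=175
Round 4 (k=44): L=175 R=194
Round 5 (k=22): L=194 R=28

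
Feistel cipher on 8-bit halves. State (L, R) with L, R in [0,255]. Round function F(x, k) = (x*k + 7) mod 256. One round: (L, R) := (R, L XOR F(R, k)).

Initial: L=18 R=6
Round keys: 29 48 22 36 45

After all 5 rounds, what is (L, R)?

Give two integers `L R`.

Answer: 254 247

Derivation:
Round 1 (k=29): L=6 R=167
Round 2 (k=48): L=167 R=81
Round 3 (k=22): L=81 R=90
Round 4 (k=36): L=90 R=254
Round 5 (k=45): L=254 R=247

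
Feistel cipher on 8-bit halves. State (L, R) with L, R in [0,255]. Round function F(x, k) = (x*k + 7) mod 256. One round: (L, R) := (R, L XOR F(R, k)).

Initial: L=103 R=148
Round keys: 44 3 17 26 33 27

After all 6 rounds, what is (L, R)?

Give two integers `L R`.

Round 1 (k=44): L=148 R=16
Round 2 (k=3): L=16 R=163
Round 3 (k=17): L=163 R=202
Round 4 (k=26): L=202 R=40
Round 5 (k=33): L=40 R=229
Round 6 (k=27): L=229 R=6

Answer: 229 6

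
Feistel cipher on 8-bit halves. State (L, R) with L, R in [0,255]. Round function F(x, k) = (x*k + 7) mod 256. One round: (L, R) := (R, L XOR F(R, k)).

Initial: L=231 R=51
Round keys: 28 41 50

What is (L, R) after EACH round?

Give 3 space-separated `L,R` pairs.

Round 1 (k=28): L=51 R=124
Round 2 (k=41): L=124 R=208
Round 3 (k=50): L=208 R=219

Answer: 51,124 124,208 208,219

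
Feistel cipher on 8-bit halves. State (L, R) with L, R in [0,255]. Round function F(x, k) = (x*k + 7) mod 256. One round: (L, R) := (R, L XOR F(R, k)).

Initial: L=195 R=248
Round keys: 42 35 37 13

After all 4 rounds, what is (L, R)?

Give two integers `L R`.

Round 1 (k=42): L=248 R=116
Round 2 (k=35): L=116 R=27
Round 3 (k=37): L=27 R=154
Round 4 (k=13): L=154 R=194

Answer: 154 194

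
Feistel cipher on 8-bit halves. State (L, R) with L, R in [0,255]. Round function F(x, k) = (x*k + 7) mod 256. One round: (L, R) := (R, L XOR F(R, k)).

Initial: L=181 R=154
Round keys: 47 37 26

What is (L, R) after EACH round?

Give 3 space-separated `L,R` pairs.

Round 1 (k=47): L=154 R=248
Round 2 (k=37): L=248 R=69
Round 3 (k=26): L=69 R=241

Answer: 154,248 248,69 69,241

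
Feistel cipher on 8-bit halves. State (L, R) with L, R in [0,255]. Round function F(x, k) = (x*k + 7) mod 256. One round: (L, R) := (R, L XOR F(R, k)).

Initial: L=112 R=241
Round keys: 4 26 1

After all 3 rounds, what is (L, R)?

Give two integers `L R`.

Round 1 (k=4): L=241 R=187
Round 2 (k=26): L=187 R=244
Round 3 (k=1): L=244 R=64

Answer: 244 64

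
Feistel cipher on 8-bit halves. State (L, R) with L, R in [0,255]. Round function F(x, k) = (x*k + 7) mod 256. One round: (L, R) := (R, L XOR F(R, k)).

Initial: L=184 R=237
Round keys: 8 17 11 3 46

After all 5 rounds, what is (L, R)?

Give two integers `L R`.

Round 1 (k=8): L=237 R=215
Round 2 (k=17): L=215 R=163
Round 3 (k=11): L=163 R=223
Round 4 (k=3): L=223 R=7
Round 5 (k=46): L=7 R=150

Answer: 7 150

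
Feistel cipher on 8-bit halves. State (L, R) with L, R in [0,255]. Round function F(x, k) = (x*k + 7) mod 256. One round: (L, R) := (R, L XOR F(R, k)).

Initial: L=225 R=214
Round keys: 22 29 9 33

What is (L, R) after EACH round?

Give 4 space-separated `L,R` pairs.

Answer: 214,138 138,127 127,244 244,4

Derivation:
Round 1 (k=22): L=214 R=138
Round 2 (k=29): L=138 R=127
Round 3 (k=9): L=127 R=244
Round 4 (k=33): L=244 R=4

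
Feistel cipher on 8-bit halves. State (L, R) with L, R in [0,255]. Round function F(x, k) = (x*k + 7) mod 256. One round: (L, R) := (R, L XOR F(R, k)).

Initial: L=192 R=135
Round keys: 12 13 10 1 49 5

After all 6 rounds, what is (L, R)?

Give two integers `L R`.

Answer: 125 72

Derivation:
Round 1 (k=12): L=135 R=155
Round 2 (k=13): L=155 R=97
Round 3 (k=10): L=97 R=74
Round 4 (k=1): L=74 R=48
Round 5 (k=49): L=48 R=125
Round 6 (k=5): L=125 R=72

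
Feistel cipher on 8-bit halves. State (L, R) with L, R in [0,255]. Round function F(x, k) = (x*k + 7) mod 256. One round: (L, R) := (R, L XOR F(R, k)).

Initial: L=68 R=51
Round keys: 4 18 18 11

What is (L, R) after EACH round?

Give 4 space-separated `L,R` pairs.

Answer: 51,151 151,150 150,4 4,165

Derivation:
Round 1 (k=4): L=51 R=151
Round 2 (k=18): L=151 R=150
Round 3 (k=18): L=150 R=4
Round 4 (k=11): L=4 R=165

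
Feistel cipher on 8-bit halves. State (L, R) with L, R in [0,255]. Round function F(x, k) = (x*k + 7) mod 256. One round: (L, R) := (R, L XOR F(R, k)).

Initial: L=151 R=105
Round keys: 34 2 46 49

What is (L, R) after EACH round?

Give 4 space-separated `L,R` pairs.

Round 1 (k=34): L=105 R=110
Round 2 (k=2): L=110 R=138
Round 3 (k=46): L=138 R=189
Round 4 (k=49): L=189 R=190

Answer: 105,110 110,138 138,189 189,190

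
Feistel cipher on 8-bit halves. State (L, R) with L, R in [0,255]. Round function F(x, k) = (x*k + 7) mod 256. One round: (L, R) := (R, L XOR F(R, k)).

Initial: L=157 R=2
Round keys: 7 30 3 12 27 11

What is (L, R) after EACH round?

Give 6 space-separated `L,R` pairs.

Round 1 (k=7): L=2 R=136
Round 2 (k=30): L=136 R=245
Round 3 (k=3): L=245 R=110
Round 4 (k=12): L=110 R=218
Round 5 (k=27): L=218 R=107
Round 6 (k=11): L=107 R=122

Answer: 2,136 136,245 245,110 110,218 218,107 107,122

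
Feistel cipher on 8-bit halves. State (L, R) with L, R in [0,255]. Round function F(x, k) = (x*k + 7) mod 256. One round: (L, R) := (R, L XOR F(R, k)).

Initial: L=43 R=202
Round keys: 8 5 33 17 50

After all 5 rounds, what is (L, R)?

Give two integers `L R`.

Round 1 (k=8): L=202 R=124
Round 2 (k=5): L=124 R=185
Round 3 (k=33): L=185 R=156
Round 4 (k=17): L=156 R=218
Round 5 (k=50): L=218 R=7

Answer: 218 7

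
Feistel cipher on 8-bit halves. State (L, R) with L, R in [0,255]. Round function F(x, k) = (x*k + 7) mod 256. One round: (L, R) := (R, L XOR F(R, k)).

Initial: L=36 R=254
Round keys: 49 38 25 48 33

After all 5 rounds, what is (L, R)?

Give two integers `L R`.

Answer: 68 232

Derivation:
Round 1 (k=49): L=254 R=129
Round 2 (k=38): L=129 R=211
Round 3 (k=25): L=211 R=35
Round 4 (k=48): L=35 R=68
Round 5 (k=33): L=68 R=232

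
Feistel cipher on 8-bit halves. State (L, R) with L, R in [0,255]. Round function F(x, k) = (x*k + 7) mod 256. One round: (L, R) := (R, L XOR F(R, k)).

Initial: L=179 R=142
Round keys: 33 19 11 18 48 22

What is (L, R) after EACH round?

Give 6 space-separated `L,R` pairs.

Round 1 (k=33): L=142 R=230
Round 2 (k=19): L=230 R=151
Round 3 (k=11): L=151 R=98
Round 4 (k=18): L=98 R=124
Round 5 (k=48): L=124 R=37
Round 6 (k=22): L=37 R=73

Answer: 142,230 230,151 151,98 98,124 124,37 37,73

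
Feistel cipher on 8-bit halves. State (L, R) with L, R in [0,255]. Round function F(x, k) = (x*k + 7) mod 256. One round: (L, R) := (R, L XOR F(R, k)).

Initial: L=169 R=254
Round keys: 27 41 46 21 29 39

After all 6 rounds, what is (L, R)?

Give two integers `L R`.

Round 1 (k=27): L=254 R=120
Round 2 (k=41): L=120 R=193
Round 3 (k=46): L=193 R=205
Round 4 (k=21): L=205 R=25
Round 5 (k=29): L=25 R=17
Round 6 (k=39): L=17 R=135

Answer: 17 135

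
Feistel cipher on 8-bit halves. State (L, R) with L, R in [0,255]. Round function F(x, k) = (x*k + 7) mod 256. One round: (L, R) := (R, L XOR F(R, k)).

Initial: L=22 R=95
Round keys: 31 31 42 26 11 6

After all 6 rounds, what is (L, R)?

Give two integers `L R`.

Round 1 (k=31): L=95 R=158
Round 2 (k=31): L=158 R=118
Round 3 (k=42): L=118 R=253
Round 4 (k=26): L=253 R=207
Round 5 (k=11): L=207 R=17
Round 6 (k=6): L=17 R=162

Answer: 17 162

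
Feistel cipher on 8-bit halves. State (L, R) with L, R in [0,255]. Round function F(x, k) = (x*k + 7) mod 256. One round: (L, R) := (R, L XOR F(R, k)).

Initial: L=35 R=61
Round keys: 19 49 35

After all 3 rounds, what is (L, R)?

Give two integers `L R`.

Round 1 (k=19): L=61 R=173
Round 2 (k=49): L=173 R=25
Round 3 (k=35): L=25 R=223

Answer: 25 223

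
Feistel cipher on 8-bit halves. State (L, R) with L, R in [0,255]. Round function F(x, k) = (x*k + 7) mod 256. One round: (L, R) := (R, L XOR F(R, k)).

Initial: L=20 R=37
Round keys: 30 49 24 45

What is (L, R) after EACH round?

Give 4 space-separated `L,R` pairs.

Round 1 (k=30): L=37 R=73
Round 2 (k=49): L=73 R=37
Round 3 (k=24): L=37 R=54
Round 4 (k=45): L=54 R=160

Answer: 37,73 73,37 37,54 54,160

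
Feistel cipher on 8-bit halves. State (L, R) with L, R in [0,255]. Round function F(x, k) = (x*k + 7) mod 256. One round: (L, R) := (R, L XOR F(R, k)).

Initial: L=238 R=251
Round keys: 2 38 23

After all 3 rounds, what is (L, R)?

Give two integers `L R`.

Round 1 (k=2): L=251 R=19
Round 2 (k=38): L=19 R=34
Round 3 (k=23): L=34 R=6

Answer: 34 6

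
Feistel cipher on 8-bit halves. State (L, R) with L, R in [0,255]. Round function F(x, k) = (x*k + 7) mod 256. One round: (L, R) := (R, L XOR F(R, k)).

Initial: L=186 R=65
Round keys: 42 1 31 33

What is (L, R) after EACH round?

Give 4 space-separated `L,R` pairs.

Answer: 65,11 11,83 83,31 31,85

Derivation:
Round 1 (k=42): L=65 R=11
Round 2 (k=1): L=11 R=83
Round 3 (k=31): L=83 R=31
Round 4 (k=33): L=31 R=85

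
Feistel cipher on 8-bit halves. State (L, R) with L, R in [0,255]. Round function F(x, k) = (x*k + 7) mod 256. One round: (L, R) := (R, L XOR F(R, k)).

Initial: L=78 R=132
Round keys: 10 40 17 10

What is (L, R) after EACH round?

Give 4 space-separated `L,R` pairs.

Answer: 132,97 97,171 171,3 3,142

Derivation:
Round 1 (k=10): L=132 R=97
Round 2 (k=40): L=97 R=171
Round 3 (k=17): L=171 R=3
Round 4 (k=10): L=3 R=142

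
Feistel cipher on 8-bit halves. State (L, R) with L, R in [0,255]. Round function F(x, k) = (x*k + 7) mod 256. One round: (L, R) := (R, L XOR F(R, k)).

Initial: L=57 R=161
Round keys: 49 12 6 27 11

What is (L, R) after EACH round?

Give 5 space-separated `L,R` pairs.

Round 1 (k=49): L=161 R=225
Round 2 (k=12): L=225 R=50
Round 3 (k=6): L=50 R=210
Round 4 (k=27): L=210 R=31
Round 5 (k=11): L=31 R=142

Answer: 161,225 225,50 50,210 210,31 31,142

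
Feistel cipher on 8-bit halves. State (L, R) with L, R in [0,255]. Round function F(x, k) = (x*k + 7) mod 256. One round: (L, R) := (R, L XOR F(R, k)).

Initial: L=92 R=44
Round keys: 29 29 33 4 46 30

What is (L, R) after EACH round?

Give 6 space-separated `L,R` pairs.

Answer: 44,95 95,230 230,242 242,41 41,151 151,144

Derivation:
Round 1 (k=29): L=44 R=95
Round 2 (k=29): L=95 R=230
Round 3 (k=33): L=230 R=242
Round 4 (k=4): L=242 R=41
Round 5 (k=46): L=41 R=151
Round 6 (k=30): L=151 R=144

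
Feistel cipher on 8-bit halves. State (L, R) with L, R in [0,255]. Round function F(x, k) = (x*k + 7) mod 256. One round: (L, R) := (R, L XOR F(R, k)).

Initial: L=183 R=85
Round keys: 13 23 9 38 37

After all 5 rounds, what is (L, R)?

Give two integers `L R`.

Answer: 60 216

Derivation:
Round 1 (k=13): L=85 R=239
Round 2 (k=23): L=239 R=213
Round 3 (k=9): L=213 R=107
Round 4 (k=38): L=107 R=60
Round 5 (k=37): L=60 R=216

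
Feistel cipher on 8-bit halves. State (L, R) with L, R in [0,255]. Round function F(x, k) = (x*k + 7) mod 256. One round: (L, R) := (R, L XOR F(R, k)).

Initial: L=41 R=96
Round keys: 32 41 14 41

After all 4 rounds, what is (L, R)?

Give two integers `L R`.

Answer: 99 231

Derivation:
Round 1 (k=32): L=96 R=46
Round 2 (k=41): L=46 R=5
Round 3 (k=14): L=5 R=99
Round 4 (k=41): L=99 R=231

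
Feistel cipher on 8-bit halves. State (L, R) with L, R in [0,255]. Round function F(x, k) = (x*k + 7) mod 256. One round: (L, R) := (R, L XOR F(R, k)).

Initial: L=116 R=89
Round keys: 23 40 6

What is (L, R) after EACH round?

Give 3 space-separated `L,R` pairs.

Round 1 (k=23): L=89 R=114
Round 2 (k=40): L=114 R=142
Round 3 (k=6): L=142 R=41

Answer: 89,114 114,142 142,41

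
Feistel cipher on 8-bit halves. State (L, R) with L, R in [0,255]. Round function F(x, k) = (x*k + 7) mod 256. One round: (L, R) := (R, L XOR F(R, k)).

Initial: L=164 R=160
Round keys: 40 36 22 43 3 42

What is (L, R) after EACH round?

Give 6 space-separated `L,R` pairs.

Round 1 (k=40): L=160 R=163
Round 2 (k=36): L=163 R=83
Round 3 (k=22): L=83 R=138
Round 4 (k=43): L=138 R=102
Round 5 (k=3): L=102 R=179
Round 6 (k=42): L=179 R=3

Answer: 160,163 163,83 83,138 138,102 102,179 179,3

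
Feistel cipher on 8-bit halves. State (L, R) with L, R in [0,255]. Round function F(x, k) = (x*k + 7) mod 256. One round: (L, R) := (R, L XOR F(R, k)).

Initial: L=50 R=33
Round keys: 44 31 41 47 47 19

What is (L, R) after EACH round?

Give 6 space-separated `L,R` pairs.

Round 1 (k=44): L=33 R=129
Round 2 (k=31): L=129 R=135
Round 3 (k=41): L=135 R=39
Round 4 (k=47): L=39 R=183
Round 5 (k=47): L=183 R=135
Round 6 (k=19): L=135 R=187

Answer: 33,129 129,135 135,39 39,183 183,135 135,187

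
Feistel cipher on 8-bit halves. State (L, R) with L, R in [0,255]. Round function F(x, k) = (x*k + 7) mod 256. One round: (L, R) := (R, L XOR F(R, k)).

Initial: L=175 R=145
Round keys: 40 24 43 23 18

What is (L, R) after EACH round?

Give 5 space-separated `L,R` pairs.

Round 1 (k=40): L=145 R=0
Round 2 (k=24): L=0 R=150
Round 3 (k=43): L=150 R=57
Round 4 (k=23): L=57 R=176
Round 5 (k=18): L=176 R=94

Answer: 145,0 0,150 150,57 57,176 176,94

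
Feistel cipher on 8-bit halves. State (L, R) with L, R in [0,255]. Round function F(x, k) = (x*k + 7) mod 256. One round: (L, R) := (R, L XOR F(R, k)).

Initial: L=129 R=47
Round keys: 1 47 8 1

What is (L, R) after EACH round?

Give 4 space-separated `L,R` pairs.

Answer: 47,183 183,143 143,200 200,64

Derivation:
Round 1 (k=1): L=47 R=183
Round 2 (k=47): L=183 R=143
Round 3 (k=8): L=143 R=200
Round 4 (k=1): L=200 R=64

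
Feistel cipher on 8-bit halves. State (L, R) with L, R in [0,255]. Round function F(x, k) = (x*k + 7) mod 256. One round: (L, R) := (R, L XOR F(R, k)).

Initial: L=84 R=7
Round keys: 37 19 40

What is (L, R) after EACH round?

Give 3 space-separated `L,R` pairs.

Answer: 7,94 94,6 6,169

Derivation:
Round 1 (k=37): L=7 R=94
Round 2 (k=19): L=94 R=6
Round 3 (k=40): L=6 R=169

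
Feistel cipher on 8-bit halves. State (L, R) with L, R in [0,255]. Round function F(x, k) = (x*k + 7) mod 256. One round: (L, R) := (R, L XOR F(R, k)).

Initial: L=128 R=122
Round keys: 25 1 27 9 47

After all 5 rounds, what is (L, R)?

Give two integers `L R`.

Round 1 (k=25): L=122 R=113
Round 2 (k=1): L=113 R=2
Round 3 (k=27): L=2 R=76
Round 4 (k=9): L=76 R=177
Round 5 (k=47): L=177 R=202

Answer: 177 202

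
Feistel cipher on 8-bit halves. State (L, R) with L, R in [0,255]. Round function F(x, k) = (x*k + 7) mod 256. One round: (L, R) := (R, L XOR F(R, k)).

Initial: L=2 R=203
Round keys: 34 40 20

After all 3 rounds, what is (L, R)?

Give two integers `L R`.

Round 1 (k=34): L=203 R=255
Round 2 (k=40): L=255 R=20
Round 3 (k=20): L=20 R=104

Answer: 20 104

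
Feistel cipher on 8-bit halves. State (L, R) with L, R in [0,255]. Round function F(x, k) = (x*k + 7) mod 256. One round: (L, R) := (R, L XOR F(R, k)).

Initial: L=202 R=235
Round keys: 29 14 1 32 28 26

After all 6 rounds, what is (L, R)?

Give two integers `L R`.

Answer: 188 252

Derivation:
Round 1 (k=29): L=235 R=108
Round 2 (k=14): L=108 R=4
Round 3 (k=1): L=4 R=103
Round 4 (k=32): L=103 R=227
Round 5 (k=28): L=227 R=188
Round 6 (k=26): L=188 R=252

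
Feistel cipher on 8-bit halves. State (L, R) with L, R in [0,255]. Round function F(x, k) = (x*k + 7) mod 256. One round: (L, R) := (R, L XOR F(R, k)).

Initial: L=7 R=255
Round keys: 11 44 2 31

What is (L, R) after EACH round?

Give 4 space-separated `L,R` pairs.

Answer: 255,251 251,212 212,84 84,231

Derivation:
Round 1 (k=11): L=255 R=251
Round 2 (k=44): L=251 R=212
Round 3 (k=2): L=212 R=84
Round 4 (k=31): L=84 R=231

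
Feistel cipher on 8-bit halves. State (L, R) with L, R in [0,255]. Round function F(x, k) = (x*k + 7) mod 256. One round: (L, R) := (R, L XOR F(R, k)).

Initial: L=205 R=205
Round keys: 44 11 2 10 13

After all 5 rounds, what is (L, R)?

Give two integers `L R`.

Answer: 221 17

Derivation:
Round 1 (k=44): L=205 R=142
Round 2 (k=11): L=142 R=236
Round 3 (k=2): L=236 R=81
Round 4 (k=10): L=81 R=221
Round 5 (k=13): L=221 R=17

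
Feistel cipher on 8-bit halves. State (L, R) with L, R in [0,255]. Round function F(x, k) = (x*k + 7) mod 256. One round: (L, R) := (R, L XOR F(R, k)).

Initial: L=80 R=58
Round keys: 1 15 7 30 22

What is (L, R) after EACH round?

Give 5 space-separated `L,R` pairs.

Round 1 (k=1): L=58 R=17
Round 2 (k=15): L=17 R=60
Round 3 (k=7): L=60 R=186
Round 4 (k=30): L=186 R=239
Round 5 (k=22): L=239 R=43

Answer: 58,17 17,60 60,186 186,239 239,43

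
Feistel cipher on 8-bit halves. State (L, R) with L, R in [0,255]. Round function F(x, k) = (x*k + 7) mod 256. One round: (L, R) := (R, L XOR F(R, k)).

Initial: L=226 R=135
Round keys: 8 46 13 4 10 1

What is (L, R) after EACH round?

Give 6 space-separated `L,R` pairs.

Answer: 135,221 221,58 58,36 36,173 173,237 237,89

Derivation:
Round 1 (k=8): L=135 R=221
Round 2 (k=46): L=221 R=58
Round 3 (k=13): L=58 R=36
Round 4 (k=4): L=36 R=173
Round 5 (k=10): L=173 R=237
Round 6 (k=1): L=237 R=89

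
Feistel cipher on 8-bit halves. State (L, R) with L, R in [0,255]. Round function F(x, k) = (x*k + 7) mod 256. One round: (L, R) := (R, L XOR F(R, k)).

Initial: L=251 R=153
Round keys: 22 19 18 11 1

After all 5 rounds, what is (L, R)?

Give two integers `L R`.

Answer: 82 104

Derivation:
Round 1 (k=22): L=153 R=214
Round 2 (k=19): L=214 R=112
Round 3 (k=18): L=112 R=49
Round 4 (k=11): L=49 R=82
Round 5 (k=1): L=82 R=104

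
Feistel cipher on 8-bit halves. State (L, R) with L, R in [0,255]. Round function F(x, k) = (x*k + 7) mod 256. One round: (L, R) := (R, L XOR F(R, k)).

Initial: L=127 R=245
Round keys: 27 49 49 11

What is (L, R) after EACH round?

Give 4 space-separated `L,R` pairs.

Answer: 245,161 161,45 45,5 5,19

Derivation:
Round 1 (k=27): L=245 R=161
Round 2 (k=49): L=161 R=45
Round 3 (k=49): L=45 R=5
Round 4 (k=11): L=5 R=19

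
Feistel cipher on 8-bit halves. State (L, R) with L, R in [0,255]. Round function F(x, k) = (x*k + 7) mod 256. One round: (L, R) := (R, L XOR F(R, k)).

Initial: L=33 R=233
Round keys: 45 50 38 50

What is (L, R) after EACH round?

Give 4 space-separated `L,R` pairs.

Answer: 233,221 221,216 216,202 202,163

Derivation:
Round 1 (k=45): L=233 R=221
Round 2 (k=50): L=221 R=216
Round 3 (k=38): L=216 R=202
Round 4 (k=50): L=202 R=163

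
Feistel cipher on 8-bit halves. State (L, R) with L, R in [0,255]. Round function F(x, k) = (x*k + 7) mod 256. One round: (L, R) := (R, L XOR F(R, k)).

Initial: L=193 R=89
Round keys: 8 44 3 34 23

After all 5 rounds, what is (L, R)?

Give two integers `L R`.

Answer: 3 235

Derivation:
Round 1 (k=8): L=89 R=14
Round 2 (k=44): L=14 R=54
Round 3 (k=3): L=54 R=167
Round 4 (k=34): L=167 R=3
Round 5 (k=23): L=3 R=235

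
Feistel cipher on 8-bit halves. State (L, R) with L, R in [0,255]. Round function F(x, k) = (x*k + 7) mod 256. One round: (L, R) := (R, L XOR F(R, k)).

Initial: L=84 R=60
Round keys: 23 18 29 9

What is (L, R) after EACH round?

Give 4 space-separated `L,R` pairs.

Round 1 (k=23): L=60 R=63
Round 2 (k=18): L=63 R=73
Round 3 (k=29): L=73 R=115
Round 4 (k=9): L=115 R=91

Answer: 60,63 63,73 73,115 115,91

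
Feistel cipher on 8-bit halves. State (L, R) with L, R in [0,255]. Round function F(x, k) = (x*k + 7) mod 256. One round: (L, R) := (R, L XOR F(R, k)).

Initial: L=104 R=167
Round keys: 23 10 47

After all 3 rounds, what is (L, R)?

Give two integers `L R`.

Round 1 (k=23): L=167 R=96
Round 2 (k=10): L=96 R=96
Round 3 (k=47): L=96 R=199

Answer: 96 199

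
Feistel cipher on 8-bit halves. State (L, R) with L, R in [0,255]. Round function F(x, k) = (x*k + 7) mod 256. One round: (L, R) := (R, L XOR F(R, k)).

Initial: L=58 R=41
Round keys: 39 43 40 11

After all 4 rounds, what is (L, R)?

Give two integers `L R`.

Round 1 (k=39): L=41 R=124
Round 2 (k=43): L=124 R=242
Round 3 (k=40): L=242 R=171
Round 4 (k=11): L=171 R=146

Answer: 171 146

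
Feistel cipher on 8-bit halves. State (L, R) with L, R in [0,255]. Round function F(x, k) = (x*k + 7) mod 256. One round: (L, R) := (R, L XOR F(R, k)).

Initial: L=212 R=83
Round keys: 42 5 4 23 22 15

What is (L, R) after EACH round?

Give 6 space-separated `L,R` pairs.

Round 1 (k=42): L=83 R=113
Round 2 (k=5): L=113 R=111
Round 3 (k=4): L=111 R=178
Round 4 (k=23): L=178 R=106
Round 5 (k=22): L=106 R=145
Round 6 (k=15): L=145 R=236

Answer: 83,113 113,111 111,178 178,106 106,145 145,236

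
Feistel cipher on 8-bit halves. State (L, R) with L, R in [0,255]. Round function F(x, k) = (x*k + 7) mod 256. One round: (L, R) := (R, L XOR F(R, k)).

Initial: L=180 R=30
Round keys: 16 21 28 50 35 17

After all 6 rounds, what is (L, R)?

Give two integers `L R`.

Answer: 40 72

Derivation:
Round 1 (k=16): L=30 R=83
Round 2 (k=21): L=83 R=200
Round 3 (k=28): L=200 R=180
Round 4 (k=50): L=180 R=231
Round 5 (k=35): L=231 R=40
Round 6 (k=17): L=40 R=72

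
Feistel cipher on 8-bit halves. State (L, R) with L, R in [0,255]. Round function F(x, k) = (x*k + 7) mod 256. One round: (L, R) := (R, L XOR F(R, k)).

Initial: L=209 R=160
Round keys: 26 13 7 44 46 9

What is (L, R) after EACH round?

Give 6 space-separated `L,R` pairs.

Answer: 160,150 150,5 5,188 188,82 82,127 127,44

Derivation:
Round 1 (k=26): L=160 R=150
Round 2 (k=13): L=150 R=5
Round 3 (k=7): L=5 R=188
Round 4 (k=44): L=188 R=82
Round 5 (k=46): L=82 R=127
Round 6 (k=9): L=127 R=44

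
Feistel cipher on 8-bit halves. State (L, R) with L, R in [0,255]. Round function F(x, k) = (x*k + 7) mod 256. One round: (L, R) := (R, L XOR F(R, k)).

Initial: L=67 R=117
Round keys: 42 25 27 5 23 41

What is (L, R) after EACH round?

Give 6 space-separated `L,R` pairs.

Round 1 (k=42): L=117 R=122
Round 2 (k=25): L=122 R=132
Round 3 (k=27): L=132 R=137
Round 4 (k=5): L=137 R=48
Round 5 (k=23): L=48 R=222
Round 6 (k=41): L=222 R=165

Answer: 117,122 122,132 132,137 137,48 48,222 222,165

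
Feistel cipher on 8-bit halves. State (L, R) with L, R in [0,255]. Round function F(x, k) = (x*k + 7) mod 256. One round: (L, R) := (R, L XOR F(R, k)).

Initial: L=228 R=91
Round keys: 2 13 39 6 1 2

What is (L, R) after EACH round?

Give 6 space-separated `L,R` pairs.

Round 1 (k=2): L=91 R=89
Round 2 (k=13): L=89 R=215
Round 3 (k=39): L=215 R=145
Round 4 (k=6): L=145 R=186
Round 5 (k=1): L=186 R=80
Round 6 (k=2): L=80 R=29

Answer: 91,89 89,215 215,145 145,186 186,80 80,29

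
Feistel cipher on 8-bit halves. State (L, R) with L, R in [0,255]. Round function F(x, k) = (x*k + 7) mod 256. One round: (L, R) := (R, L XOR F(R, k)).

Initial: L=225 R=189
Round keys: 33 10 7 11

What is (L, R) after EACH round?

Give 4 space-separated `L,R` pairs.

Round 1 (k=33): L=189 R=133
Round 2 (k=10): L=133 R=132
Round 3 (k=7): L=132 R=38
Round 4 (k=11): L=38 R=45

Answer: 189,133 133,132 132,38 38,45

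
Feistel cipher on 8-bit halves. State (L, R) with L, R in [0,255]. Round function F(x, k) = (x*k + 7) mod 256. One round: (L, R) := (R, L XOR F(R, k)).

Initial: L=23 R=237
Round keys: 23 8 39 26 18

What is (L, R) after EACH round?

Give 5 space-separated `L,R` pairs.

Answer: 237,69 69,194 194,208 208,229 229,241

Derivation:
Round 1 (k=23): L=237 R=69
Round 2 (k=8): L=69 R=194
Round 3 (k=39): L=194 R=208
Round 4 (k=26): L=208 R=229
Round 5 (k=18): L=229 R=241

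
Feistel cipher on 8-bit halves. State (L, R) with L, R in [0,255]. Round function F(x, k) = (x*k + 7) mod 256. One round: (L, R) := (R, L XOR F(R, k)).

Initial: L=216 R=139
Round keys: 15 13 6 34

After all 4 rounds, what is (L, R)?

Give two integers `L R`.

Answer: 179 45

Derivation:
Round 1 (k=15): L=139 R=244
Round 2 (k=13): L=244 R=224
Round 3 (k=6): L=224 R=179
Round 4 (k=34): L=179 R=45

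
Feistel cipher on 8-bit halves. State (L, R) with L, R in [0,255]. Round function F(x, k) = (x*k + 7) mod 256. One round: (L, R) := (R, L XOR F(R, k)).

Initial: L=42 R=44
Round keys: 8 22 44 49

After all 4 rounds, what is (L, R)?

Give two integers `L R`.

Answer: 222 12

Derivation:
Round 1 (k=8): L=44 R=77
Round 2 (k=22): L=77 R=137
Round 3 (k=44): L=137 R=222
Round 4 (k=49): L=222 R=12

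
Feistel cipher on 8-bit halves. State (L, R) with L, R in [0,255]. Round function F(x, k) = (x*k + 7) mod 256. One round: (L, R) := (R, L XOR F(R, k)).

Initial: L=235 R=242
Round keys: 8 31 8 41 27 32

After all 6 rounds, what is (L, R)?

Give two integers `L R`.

Answer: 67 44

Derivation:
Round 1 (k=8): L=242 R=124
Round 2 (k=31): L=124 R=249
Round 3 (k=8): L=249 R=179
Round 4 (k=41): L=179 R=75
Round 5 (k=27): L=75 R=67
Round 6 (k=32): L=67 R=44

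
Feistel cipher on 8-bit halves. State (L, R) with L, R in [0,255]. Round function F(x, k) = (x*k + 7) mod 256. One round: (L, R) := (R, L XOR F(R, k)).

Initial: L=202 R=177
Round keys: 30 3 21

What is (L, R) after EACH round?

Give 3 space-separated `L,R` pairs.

Round 1 (k=30): L=177 R=15
Round 2 (k=3): L=15 R=133
Round 3 (k=21): L=133 R=255

Answer: 177,15 15,133 133,255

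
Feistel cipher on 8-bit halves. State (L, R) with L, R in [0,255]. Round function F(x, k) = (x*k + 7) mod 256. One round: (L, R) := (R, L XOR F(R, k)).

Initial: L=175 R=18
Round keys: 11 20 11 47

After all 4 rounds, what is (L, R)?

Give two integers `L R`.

Answer: 68 62

Derivation:
Round 1 (k=11): L=18 R=98
Round 2 (k=20): L=98 R=189
Round 3 (k=11): L=189 R=68
Round 4 (k=47): L=68 R=62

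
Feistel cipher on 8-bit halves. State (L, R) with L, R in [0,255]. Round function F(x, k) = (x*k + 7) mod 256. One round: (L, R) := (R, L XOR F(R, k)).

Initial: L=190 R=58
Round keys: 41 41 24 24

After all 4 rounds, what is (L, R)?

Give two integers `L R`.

Round 1 (k=41): L=58 R=239
Round 2 (k=41): L=239 R=116
Round 3 (k=24): L=116 R=8
Round 4 (k=24): L=8 R=179

Answer: 8 179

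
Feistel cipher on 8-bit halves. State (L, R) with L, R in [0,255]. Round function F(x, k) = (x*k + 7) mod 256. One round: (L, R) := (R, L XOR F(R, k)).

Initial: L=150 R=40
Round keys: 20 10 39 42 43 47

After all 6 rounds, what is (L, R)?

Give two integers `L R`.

Round 1 (k=20): L=40 R=177
Round 2 (k=10): L=177 R=217
Round 3 (k=39): L=217 R=167
Round 4 (k=42): L=167 R=180
Round 5 (k=43): L=180 R=228
Round 6 (k=47): L=228 R=87

Answer: 228 87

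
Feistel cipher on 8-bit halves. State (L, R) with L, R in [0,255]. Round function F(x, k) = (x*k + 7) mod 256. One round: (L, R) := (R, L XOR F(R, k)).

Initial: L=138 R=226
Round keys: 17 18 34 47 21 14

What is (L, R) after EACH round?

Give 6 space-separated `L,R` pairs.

Round 1 (k=17): L=226 R=131
Round 2 (k=18): L=131 R=223
Round 3 (k=34): L=223 R=38
Round 4 (k=47): L=38 R=222
Round 5 (k=21): L=222 R=27
Round 6 (k=14): L=27 R=95

Answer: 226,131 131,223 223,38 38,222 222,27 27,95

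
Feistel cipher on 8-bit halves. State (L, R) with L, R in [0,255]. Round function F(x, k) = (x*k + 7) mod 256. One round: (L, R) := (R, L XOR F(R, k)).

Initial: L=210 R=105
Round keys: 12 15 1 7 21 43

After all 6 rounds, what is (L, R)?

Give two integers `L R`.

Answer: 189 225

Derivation:
Round 1 (k=12): L=105 R=33
Round 2 (k=15): L=33 R=159
Round 3 (k=1): L=159 R=135
Round 4 (k=7): L=135 R=39
Round 5 (k=21): L=39 R=189
Round 6 (k=43): L=189 R=225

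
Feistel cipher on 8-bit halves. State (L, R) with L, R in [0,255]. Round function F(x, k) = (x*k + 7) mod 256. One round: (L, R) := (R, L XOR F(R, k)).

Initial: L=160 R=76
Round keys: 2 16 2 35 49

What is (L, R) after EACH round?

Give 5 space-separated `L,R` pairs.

Answer: 76,63 63,187 187,66 66,182 182,159

Derivation:
Round 1 (k=2): L=76 R=63
Round 2 (k=16): L=63 R=187
Round 3 (k=2): L=187 R=66
Round 4 (k=35): L=66 R=182
Round 5 (k=49): L=182 R=159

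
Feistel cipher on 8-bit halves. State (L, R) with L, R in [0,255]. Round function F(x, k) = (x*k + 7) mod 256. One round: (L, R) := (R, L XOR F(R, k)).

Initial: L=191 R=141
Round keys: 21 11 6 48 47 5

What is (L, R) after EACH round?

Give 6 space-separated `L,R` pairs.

Answer: 141,39 39,57 57,122 122,222 222,179 179,88

Derivation:
Round 1 (k=21): L=141 R=39
Round 2 (k=11): L=39 R=57
Round 3 (k=6): L=57 R=122
Round 4 (k=48): L=122 R=222
Round 5 (k=47): L=222 R=179
Round 6 (k=5): L=179 R=88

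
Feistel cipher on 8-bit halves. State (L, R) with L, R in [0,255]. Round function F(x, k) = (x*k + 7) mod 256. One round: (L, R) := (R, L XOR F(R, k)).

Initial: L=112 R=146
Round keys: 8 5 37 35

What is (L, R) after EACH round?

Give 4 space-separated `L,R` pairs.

Answer: 146,231 231,24 24,152 152,215

Derivation:
Round 1 (k=8): L=146 R=231
Round 2 (k=5): L=231 R=24
Round 3 (k=37): L=24 R=152
Round 4 (k=35): L=152 R=215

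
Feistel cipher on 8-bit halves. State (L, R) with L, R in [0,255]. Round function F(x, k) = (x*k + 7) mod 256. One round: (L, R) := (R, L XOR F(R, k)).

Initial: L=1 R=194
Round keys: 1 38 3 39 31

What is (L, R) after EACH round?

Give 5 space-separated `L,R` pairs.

Round 1 (k=1): L=194 R=200
Round 2 (k=38): L=200 R=117
Round 3 (k=3): L=117 R=174
Round 4 (k=39): L=174 R=252
Round 5 (k=31): L=252 R=37

Answer: 194,200 200,117 117,174 174,252 252,37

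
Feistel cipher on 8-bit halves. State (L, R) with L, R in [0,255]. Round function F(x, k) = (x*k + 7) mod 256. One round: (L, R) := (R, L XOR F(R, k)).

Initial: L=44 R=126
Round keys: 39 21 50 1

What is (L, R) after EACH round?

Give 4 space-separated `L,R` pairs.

Round 1 (k=39): L=126 R=21
Round 2 (k=21): L=21 R=190
Round 3 (k=50): L=190 R=54
Round 4 (k=1): L=54 R=131

Answer: 126,21 21,190 190,54 54,131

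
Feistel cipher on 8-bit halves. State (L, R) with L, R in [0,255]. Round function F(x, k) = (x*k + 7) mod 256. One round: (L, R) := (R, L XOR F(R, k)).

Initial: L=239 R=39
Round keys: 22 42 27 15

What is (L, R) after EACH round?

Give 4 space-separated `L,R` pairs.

Answer: 39,142 142,116 116,205 205,126

Derivation:
Round 1 (k=22): L=39 R=142
Round 2 (k=42): L=142 R=116
Round 3 (k=27): L=116 R=205
Round 4 (k=15): L=205 R=126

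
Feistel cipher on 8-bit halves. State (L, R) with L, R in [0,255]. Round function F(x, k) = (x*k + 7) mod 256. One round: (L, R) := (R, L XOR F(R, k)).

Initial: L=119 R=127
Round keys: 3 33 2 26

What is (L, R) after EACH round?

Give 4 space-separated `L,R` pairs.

Round 1 (k=3): L=127 R=243
Round 2 (k=33): L=243 R=37
Round 3 (k=2): L=37 R=162
Round 4 (k=26): L=162 R=94

Answer: 127,243 243,37 37,162 162,94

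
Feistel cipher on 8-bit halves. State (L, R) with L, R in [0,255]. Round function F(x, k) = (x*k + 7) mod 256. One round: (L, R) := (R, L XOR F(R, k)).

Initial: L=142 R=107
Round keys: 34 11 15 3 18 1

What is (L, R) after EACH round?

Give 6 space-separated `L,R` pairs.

Round 1 (k=34): L=107 R=179
Round 2 (k=11): L=179 R=211
Round 3 (k=15): L=211 R=215
Round 4 (k=3): L=215 R=95
Round 5 (k=18): L=95 R=98
Round 6 (k=1): L=98 R=54

Answer: 107,179 179,211 211,215 215,95 95,98 98,54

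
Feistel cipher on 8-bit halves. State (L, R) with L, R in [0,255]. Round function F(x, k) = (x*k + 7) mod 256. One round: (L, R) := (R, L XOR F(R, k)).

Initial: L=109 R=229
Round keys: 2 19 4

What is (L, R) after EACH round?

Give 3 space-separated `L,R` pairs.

Round 1 (k=2): L=229 R=188
Round 2 (k=19): L=188 R=30
Round 3 (k=4): L=30 R=195

Answer: 229,188 188,30 30,195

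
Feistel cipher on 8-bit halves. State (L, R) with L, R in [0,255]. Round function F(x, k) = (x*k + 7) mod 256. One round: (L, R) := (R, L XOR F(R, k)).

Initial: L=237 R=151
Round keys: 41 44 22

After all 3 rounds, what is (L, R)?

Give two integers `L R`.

Answer: 60 244

Derivation:
Round 1 (k=41): L=151 R=219
Round 2 (k=44): L=219 R=60
Round 3 (k=22): L=60 R=244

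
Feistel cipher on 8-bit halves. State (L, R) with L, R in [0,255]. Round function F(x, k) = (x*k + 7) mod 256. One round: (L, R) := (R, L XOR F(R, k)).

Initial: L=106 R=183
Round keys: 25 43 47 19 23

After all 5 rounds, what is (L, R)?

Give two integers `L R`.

Answer: 48 208

Derivation:
Round 1 (k=25): L=183 R=140
Round 2 (k=43): L=140 R=60
Round 3 (k=47): L=60 R=135
Round 4 (k=19): L=135 R=48
Round 5 (k=23): L=48 R=208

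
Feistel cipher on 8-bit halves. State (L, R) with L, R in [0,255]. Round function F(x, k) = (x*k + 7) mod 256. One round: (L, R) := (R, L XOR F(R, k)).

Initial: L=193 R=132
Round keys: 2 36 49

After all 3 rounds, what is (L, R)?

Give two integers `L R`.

Round 1 (k=2): L=132 R=206
Round 2 (k=36): L=206 R=123
Round 3 (k=49): L=123 R=92

Answer: 123 92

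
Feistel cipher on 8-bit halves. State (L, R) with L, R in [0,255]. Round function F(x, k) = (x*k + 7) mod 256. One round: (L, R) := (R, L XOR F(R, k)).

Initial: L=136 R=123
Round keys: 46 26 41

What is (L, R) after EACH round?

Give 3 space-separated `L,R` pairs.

Answer: 123,169 169,74 74,72

Derivation:
Round 1 (k=46): L=123 R=169
Round 2 (k=26): L=169 R=74
Round 3 (k=41): L=74 R=72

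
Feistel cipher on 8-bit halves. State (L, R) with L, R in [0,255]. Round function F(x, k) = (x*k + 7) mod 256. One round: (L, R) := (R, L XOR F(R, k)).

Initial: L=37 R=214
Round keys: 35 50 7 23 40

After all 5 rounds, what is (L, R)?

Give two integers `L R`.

Round 1 (k=35): L=214 R=108
Round 2 (k=50): L=108 R=201
Round 3 (k=7): L=201 R=234
Round 4 (k=23): L=234 R=196
Round 5 (k=40): L=196 R=77

Answer: 196 77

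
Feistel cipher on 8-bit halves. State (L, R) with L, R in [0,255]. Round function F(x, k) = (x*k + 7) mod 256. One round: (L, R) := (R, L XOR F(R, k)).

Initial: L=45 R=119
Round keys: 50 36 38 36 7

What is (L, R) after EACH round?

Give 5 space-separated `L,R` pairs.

Round 1 (k=50): L=119 R=104
Round 2 (k=36): L=104 R=208
Round 3 (k=38): L=208 R=143
Round 4 (k=36): L=143 R=243
Round 5 (k=7): L=243 R=35

Answer: 119,104 104,208 208,143 143,243 243,35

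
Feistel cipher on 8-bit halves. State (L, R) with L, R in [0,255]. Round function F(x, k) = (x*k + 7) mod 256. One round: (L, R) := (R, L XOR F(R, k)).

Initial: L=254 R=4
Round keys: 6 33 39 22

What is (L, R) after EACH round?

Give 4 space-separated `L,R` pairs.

Answer: 4,225 225,12 12,58 58,15

Derivation:
Round 1 (k=6): L=4 R=225
Round 2 (k=33): L=225 R=12
Round 3 (k=39): L=12 R=58
Round 4 (k=22): L=58 R=15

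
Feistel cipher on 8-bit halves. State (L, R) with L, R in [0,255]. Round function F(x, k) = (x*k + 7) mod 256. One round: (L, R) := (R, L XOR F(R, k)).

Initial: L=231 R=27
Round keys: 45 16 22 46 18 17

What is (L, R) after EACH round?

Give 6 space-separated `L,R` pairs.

Answer: 27,33 33,12 12,46 46,71 71,43 43,165

Derivation:
Round 1 (k=45): L=27 R=33
Round 2 (k=16): L=33 R=12
Round 3 (k=22): L=12 R=46
Round 4 (k=46): L=46 R=71
Round 5 (k=18): L=71 R=43
Round 6 (k=17): L=43 R=165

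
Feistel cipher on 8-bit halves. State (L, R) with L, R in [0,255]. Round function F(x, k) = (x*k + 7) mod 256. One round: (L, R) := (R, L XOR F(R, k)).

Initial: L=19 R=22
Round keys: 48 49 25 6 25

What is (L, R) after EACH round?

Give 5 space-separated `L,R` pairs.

Answer: 22,52 52,237 237,24 24,122 122,233

Derivation:
Round 1 (k=48): L=22 R=52
Round 2 (k=49): L=52 R=237
Round 3 (k=25): L=237 R=24
Round 4 (k=6): L=24 R=122
Round 5 (k=25): L=122 R=233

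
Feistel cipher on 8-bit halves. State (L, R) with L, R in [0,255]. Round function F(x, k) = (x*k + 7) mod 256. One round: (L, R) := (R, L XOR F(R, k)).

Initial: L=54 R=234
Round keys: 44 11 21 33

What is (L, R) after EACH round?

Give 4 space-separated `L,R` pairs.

Answer: 234,9 9,128 128,142 142,213

Derivation:
Round 1 (k=44): L=234 R=9
Round 2 (k=11): L=9 R=128
Round 3 (k=21): L=128 R=142
Round 4 (k=33): L=142 R=213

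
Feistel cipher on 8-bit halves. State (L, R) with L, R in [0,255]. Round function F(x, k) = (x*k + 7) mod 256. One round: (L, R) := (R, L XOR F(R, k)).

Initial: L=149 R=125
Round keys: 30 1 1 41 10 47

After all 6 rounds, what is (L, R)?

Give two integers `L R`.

Round 1 (k=30): L=125 R=56
Round 2 (k=1): L=56 R=66
Round 3 (k=1): L=66 R=113
Round 4 (k=41): L=113 R=98
Round 5 (k=10): L=98 R=170
Round 6 (k=47): L=170 R=95

Answer: 170 95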